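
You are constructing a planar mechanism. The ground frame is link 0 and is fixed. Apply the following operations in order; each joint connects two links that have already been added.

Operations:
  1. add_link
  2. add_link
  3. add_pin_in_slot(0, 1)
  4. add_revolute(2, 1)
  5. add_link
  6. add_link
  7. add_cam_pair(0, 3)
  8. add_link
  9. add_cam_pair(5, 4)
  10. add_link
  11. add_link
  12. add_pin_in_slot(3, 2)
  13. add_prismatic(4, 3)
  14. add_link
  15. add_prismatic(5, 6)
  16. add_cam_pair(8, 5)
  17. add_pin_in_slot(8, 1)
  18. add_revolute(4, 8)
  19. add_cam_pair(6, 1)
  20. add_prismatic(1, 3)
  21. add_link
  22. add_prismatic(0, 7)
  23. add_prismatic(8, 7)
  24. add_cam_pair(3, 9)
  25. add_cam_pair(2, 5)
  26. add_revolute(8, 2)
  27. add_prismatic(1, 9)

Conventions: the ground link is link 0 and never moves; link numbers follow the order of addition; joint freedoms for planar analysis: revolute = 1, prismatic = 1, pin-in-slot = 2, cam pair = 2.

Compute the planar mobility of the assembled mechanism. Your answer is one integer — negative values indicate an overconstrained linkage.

link 0 = ground. State L|J1|J2 = 1|0|0
+link1  2|0|0
+link2  3|0|0
PS(0,1) f=2→J2  3|0|1
R(2,1) f=1→J1  3|1|1
+link3  4|1|1
+link4  5|1|1
C(0,3) f=2→J2  5|1|2
+link5  6|1|2
C(5,4) f=2→J2  6|1|3
+link6  7|1|3
+link7  8|1|3
PS(3,2) f=2→J2  8|1|4
P(4,3) f=1→J1  8|2|4
+link8  9|2|4
P(5,6) f=1→J1  9|3|4
C(8,5) f=2→J2  9|3|5
PS(8,1) f=2→J2  9|3|6
R(4,8) f=1→J1  9|4|6
C(6,1) f=2→J2  9|4|7
P(1,3) f=1→J1  9|5|7
+link9  10|5|7
P(0,7) f=1→J1  10|6|7
P(8,7) f=1→J1  10|7|7
C(3,9) f=2→J2  10|7|8
C(2,5) f=2→J2  10|7|9
R(8,2) f=1→J1  10|8|9
P(1,9) f=1→J1  10|9|9
M = 3(10−1)−2·9−9 = 27−18−9 = 0

M = 0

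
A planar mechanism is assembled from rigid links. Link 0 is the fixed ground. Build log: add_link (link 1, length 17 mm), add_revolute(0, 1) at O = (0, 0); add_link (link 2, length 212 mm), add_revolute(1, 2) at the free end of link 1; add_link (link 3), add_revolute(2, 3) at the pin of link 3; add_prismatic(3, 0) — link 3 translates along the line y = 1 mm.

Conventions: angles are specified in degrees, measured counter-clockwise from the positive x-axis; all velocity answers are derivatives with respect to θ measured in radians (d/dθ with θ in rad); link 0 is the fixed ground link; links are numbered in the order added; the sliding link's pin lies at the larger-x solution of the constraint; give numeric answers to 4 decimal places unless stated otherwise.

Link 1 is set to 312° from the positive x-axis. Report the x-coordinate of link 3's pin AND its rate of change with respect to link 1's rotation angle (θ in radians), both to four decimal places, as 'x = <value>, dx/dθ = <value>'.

geometry: r = 17 mm, L = 212 mm, e = 1 mm
crank pin P = (r cos θ, r sin θ) = (11.375220, -12.633462)
h = r sin θ − e = -12.633462 − 1 = -13.633462
x = r cos θ + √(L² − h²) = 11.375220 + 211.561170 = 222.936390
dx/dθ = −r sin θ − h·r cos θ/√(L² − h²) (θ in radians; h = -13.633462) = 13.366506

x = 222.9364, dx/dθ = 13.3665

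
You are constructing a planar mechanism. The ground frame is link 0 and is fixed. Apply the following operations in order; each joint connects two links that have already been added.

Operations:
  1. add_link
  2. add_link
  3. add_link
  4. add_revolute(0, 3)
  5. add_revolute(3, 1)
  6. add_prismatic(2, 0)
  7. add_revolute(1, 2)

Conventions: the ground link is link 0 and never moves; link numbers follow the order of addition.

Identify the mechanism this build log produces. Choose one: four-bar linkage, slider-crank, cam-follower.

links: 4 (incl. ground); joints: 3 revolute, 1 prismatic, 0 higher (cam) pair, forming one closed loop
4 links, 3 revolutes + 1 prismatic in one loop → slider-crank

slider-crank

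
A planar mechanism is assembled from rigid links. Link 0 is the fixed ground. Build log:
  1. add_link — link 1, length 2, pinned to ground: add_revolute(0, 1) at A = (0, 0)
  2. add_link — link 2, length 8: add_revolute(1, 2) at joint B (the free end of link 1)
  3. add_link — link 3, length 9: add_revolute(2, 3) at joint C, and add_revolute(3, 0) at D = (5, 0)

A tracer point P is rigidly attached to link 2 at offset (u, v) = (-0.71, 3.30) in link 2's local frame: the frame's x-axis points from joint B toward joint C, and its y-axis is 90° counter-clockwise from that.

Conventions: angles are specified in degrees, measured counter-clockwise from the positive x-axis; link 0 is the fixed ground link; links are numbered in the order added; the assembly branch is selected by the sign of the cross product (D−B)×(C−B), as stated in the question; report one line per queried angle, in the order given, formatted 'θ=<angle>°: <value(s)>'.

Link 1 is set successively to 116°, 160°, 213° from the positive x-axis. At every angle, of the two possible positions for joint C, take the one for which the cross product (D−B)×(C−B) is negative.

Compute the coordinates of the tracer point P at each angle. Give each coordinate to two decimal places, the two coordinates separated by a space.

A=(0,0), D=(5.00,0)
θ=116°: B = A + 2.00·(cos116°, sin116°) = (-0.8767, 1.7976)
θ=116°: |BD| = 6.1455
θ=116°: circle(B,8.00) ∩ circle(D,9.00): a=1.6896, h=7.8195
θ=116°:   candidates: C₊=(3.0262,8.7809) cross=48.055; C₋=(-1.5482,-6.1742) cross=-48.055
θ=116°:   branch - wants cross < 0 → take C=(-1.5482,-6.1742) (cross=-48.055)
θ=116°: ex = (C−B)/|BC| = (-0.0839,-0.9965); ey = (0.9965,-0.0839)
θ=116°: P = B + -0.71·ex + 3.30·ey = (2.4712,2.2281)
θ=160°: B = A + 2.00·(cos160°, sin160°) = (-1.8794, 0.6840)
θ=160°: |BD| = 6.9133
θ=160°: circle(B,8.00) ∩ circle(D,9.00): a=2.2271, h=7.6837
θ=160°:   candidates: C₊=(1.0971,8.1097) cross=53.120; C₋=(-0.4234,-7.1824) cross=-53.120
θ=160°:   branch - wants cross < 0 → take C=(-0.4234,-7.1824) (cross=-53.120)
θ=160°: ex = (C−B)/|BC| = (0.1820,-0.9833); ey = (0.9833,0.1820)
θ=160°: P = B + -0.71·ex + 3.30·ey = (1.2363,1.9828)
θ=213°: B = A + 2.00·(cos213°, sin213°) = (-1.6773, -1.0893)
θ=213°: |BD| = 6.7656
θ=213°: circle(B,8.00) ∩ circle(D,9.00): a=2.1264, h=7.7122
θ=213°:   candidates: C₊=(-0.8203,6.8647) cross=52.178; C₋=(1.6630,-8.3585) cross=-52.178
θ=213°:   branch - wants cross < 0 → take C=(1.6630,-8.3585) (cross=-52.178)
θ=213°: ex = (C−B)/|BC| = (0.4175,-0.9087); ey = (0.9087,0.4175)
θ=213°: P = B + -0.71·ex + 3.30·ey = (1.0248,0.9338)

θ=116°: 2.47 2.23
θ=160°: 1.24 1.98
θ=213°: 1.02 0.93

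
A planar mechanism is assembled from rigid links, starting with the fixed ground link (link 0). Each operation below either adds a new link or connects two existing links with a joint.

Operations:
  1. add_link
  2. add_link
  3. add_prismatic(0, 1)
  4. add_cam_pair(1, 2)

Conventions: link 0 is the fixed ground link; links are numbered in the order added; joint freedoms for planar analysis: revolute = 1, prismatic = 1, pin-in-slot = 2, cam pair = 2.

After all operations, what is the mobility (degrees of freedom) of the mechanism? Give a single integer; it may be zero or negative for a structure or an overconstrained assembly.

link 0 = ground. State L|J1|J2 = 1|0|0
+link1  2|0|0
+link2  3|0|0
P(0,1) f=1→J1  3|1|0
C(1,2) f=2→J2  3|1|1
M = 3(3−1)−2·1−1 = 6−2−1 = 3

M = 3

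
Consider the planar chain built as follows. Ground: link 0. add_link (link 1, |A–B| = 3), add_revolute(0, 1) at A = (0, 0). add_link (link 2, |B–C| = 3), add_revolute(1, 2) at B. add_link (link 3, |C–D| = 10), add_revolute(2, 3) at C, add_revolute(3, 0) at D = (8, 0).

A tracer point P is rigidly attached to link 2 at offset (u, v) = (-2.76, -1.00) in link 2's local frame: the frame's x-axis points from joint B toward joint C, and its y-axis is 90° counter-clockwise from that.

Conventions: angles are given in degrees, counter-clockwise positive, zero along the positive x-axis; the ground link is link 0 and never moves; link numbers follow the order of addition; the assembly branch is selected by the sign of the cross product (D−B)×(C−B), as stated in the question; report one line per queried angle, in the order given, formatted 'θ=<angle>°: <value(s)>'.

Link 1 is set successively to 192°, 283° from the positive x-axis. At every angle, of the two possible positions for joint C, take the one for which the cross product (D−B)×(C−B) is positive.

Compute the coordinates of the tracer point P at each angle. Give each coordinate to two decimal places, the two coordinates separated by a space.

A=(0,0), D=(8.00,0)
θ=192°: B = A + 3.00·(cos192°, sin192°) = (-2.9344, -0.6237)
θ=192°: |BD| = 10.9522
θ=192°: circle(B,3.00) ∩ circle(D,10.00): a=1.3217, h=2.6932
θ=192°:   candidates: C₊=(-1.7683,2.1403) cross=29.496; C₋=(-1.4615,-3.2373) cross=-29.496
θ=192°:   branch + wants cross > 0 → take C=(-1.7683,2.1403) (cross=29.496)
θ=192°: ex = (C−B)/|BC| = (0.3887,0.9214); ey = (-0.9214,0.3887)
θ=192°: P = B + -2.76·ex + -1.00·ey = (-3.0860,-3.5554)
θ=283°: B = A + 3.00·(cos283°, sin283°) = (0.6749, -2.9231)
θ=283°: |BD| = 7.8868
θ=283°: circle(B,3.00) ∩ circle(D,10.00): a=-1.8257, h=2.3805
θ=283°:   candidates: C₊=(-1.9031,-1.3888) cross=18.775; C₋=(-0.1385,-5.8107) cross=-18.775
θ=283°:   branch + wants cross > 0 → take C=(-1.9031,-1.3888) (cross=18.775)
θ=283°: ex = (C−B)/|BC| = (-0.8593,0.5114); ey = (-0.5114,-0.8593)
θ=283°: P = B + -2.76·ex + -1.00·ey = (3.5580,-3.4754)

θ=192°: -3.09 -3.56
θ=283°: 3.56 -3.48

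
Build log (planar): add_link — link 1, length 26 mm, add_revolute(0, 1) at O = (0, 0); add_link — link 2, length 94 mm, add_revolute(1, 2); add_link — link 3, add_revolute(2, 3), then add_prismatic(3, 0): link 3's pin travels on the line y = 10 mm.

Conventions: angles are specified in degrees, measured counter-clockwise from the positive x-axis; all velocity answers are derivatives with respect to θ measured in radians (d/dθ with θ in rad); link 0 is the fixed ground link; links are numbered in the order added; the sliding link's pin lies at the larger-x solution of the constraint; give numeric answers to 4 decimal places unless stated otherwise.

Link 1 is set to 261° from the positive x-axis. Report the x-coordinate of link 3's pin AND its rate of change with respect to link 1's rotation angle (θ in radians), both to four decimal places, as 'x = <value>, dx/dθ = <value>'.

geometry: r = 26 mm, L = 94 mm, e = 10 mm
crank pin P = (r cos θ, r sin θ) = (-4.067296, -25.679897)
h = r sin θ − e = -25.679897 − 10 = -35.679897
x = r cos θ + √(L² − h²) = -4.067296 + 86.965194 = 82.897898
dx/dθ = −r sin θ − h·r cos θ/√(L² − h²) (θ in radians; h = -35.679897) = 24.011175

x = 82.8979, dx/dθ = 24.0112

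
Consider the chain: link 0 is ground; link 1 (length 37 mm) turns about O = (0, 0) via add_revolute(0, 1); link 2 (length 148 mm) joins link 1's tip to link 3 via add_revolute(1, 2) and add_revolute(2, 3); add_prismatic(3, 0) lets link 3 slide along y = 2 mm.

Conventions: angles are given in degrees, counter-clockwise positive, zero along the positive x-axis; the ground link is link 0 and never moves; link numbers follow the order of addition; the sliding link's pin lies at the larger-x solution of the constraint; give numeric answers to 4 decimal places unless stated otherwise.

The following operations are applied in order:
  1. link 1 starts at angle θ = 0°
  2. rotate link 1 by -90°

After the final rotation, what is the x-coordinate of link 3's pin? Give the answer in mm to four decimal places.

geometry: r = 37 mm, L = 148 mm, e = 2 mm; θ starts at 0°
rotate link 1 by -90°: θ ← 0° -90° = -90°
crank pin P = (r cos θ, r sin θ) = (0.000000, -37.000000)
h = r sin θ − e = -37.000000 − 2 = -39.000000
x = r cos θ + √(L² − h²) = 0.000000 + 142.769044 = 142.769044

142.7690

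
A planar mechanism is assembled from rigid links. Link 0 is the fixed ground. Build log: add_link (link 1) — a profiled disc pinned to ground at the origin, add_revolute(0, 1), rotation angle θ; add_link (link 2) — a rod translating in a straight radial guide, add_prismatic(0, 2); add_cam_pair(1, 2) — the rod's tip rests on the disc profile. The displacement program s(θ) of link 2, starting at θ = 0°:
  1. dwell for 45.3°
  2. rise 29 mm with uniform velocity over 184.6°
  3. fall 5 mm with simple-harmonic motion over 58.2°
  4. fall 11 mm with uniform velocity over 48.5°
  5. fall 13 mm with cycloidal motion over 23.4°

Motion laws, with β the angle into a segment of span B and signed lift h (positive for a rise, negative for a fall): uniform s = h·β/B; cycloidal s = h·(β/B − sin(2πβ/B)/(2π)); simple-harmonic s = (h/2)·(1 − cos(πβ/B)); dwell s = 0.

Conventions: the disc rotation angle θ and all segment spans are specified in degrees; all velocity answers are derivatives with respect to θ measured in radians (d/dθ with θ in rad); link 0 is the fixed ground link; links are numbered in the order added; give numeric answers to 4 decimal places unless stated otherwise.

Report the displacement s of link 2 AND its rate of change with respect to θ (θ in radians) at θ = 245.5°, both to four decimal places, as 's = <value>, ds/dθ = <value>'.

seg 1 [0°–45.3°] dwell: s stays 0.0000
seg 2 [45.3°–229.9°] uniform, h=29: full span → s += 29 → s = 29.0000
seg 3 [229.9°–288.1°] simple-harmonic, h=-5: θ=245.5° here. β=15.6, B=58.2. -5/2·(1 − cos(π·0.2680)) = -0.8352 → s = 28.1648
velocity in seg [229.9°–288.1°] (simple-harmonic), θ in radians: β = 15.6° = 0.2723 rad, B = 58.2° = 1.0158 rad; ds/dθ = (πh/(2B)) sin(πβ/B) = (π·(-5)/(2·1.0158)) sin(π·0.2680) = -5.768253 mm/rad

s = 28.1648, ds/dθ = -5.7683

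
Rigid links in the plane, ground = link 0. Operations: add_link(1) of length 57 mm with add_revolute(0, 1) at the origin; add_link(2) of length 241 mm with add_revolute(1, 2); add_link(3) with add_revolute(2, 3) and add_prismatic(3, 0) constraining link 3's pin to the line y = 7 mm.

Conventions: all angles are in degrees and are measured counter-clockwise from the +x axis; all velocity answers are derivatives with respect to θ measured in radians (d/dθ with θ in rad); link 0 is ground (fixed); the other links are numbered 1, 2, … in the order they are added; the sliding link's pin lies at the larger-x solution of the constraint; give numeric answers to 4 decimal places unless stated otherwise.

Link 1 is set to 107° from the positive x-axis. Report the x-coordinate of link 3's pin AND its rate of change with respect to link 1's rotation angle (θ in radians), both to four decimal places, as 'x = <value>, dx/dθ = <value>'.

geometry: r = 57 mm, L = 241 mm, e = 7 mm
crank pin P = (r cos θ, r sin θ) = (-16.665187, 54.509371)
h = r sin θ − e = 54.509371 − 7 = 47.509371
x = r cos θ + √(L² − h²) = -16.665187 + 236.270734 = 219.605547
dx/dθ = −r sin θ − h·r cos θ/√(L² − h²) (θ in radians; h = 47.509371) = -51.158332

x = 219.6055, dx/dθ = -51.1583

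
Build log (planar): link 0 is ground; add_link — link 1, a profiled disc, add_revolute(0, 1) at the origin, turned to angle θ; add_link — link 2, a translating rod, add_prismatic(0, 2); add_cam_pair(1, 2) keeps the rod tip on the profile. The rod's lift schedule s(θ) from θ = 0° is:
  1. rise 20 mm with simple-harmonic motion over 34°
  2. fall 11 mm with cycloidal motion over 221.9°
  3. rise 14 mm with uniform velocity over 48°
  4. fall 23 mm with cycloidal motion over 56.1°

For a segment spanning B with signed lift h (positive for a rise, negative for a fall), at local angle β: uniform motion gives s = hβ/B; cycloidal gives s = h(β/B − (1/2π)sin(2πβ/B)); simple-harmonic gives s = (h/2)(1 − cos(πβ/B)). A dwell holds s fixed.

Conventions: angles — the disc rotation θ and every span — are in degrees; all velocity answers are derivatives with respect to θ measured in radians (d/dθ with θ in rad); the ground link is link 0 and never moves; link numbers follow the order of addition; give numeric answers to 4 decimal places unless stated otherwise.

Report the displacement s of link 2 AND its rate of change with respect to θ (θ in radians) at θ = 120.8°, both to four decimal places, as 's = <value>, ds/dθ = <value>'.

seg 1 [0°–34°] simple-harmonic, h=20: full span → s += 20 → s = 20.0000
seg 2 [34°–255.9°] cycloidal, h=-11: θ=120.8° here. β=86.8, B=221.9. -11·(0.3912 − sin(2π·0.3912)/(2π)) = -3.1968 → s = 16.8032
velocity in seg [34°–255.9°] (cycloidal), θ in radians: β = 86.8° = 1.5149 rad, B = 221.9° = 3.8729 rad; ds/dθ = (h/B)(1 − cos(2πβ/B)) = ((-11)/3.8729)(1 − cos(2π·0.3912)) = -5.041935 mm/rad

s = 16.8032, ds/dθ = -5.0419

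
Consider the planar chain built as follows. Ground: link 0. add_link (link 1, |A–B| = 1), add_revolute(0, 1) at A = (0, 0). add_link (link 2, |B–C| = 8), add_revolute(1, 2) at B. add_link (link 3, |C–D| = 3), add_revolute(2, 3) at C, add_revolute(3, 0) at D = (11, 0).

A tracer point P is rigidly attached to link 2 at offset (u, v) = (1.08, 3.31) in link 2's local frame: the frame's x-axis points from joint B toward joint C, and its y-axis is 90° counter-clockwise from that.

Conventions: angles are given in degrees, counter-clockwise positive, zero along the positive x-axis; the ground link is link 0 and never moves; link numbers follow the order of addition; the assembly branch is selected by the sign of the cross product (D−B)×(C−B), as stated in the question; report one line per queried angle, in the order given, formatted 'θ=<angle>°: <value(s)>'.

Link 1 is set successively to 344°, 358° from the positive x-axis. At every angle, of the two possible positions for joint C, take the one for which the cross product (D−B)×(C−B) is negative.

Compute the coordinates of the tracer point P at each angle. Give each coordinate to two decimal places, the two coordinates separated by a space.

A=(0,0), D=(11.00,0)
θ=344°: B = A + 1.00·(cos344°, sin344°) = (0.9613, -0.2756)
θ=344°: |BD| = 10.0425
θ=344°: circle(B,8.00) ∩ circle(D,3.00): a=7.7596, h=1.9464
θ=344°:   candidates: C₊=(8.6645,1.8830) cross=19.546; C₋=(8.7714,-2.0083) cross=-19.546
θ=344°:   branch - wants cross < 0 → take C=(8.7714,-2.0083) (cross=-19.546)
θ=344°: ex = (C−B)/|BC| = (0.9763,-0.2166); ey = (0.2166,0.9763)
θ=344°: P = B + 1.08·ex + 3.31·ey = (2.7325,2.7219)
θ=358°: B = A + 1.00·(cos358°, sin358°) = (0.9994, -0.0349)
θ=358°: |BD| = 10.0007
θ=358°: circle(B,8.00) ∩ circle(D,3.00): a=7.7502, h=1.9837
θ=358°:   candidates: C₊=(8.7426,1.9759) cross=19.839; C₋=(8.7564,-1.9916) cross=-19.839
θ=358°:   branch - wants cross < 0 → take C=(8.7564,-1.9916) (cross=-19.839)
θ=358°: ex = (C−B)/|BC| = (0.9696,-0.2446); ey = (0.2446,0.9696)
θ=358°: P = B + 1.08·ex + 3.31·ey = (2.8562,2.9104)

θ=344°: 2.73 2.72
θ=358°: 2.86 2.91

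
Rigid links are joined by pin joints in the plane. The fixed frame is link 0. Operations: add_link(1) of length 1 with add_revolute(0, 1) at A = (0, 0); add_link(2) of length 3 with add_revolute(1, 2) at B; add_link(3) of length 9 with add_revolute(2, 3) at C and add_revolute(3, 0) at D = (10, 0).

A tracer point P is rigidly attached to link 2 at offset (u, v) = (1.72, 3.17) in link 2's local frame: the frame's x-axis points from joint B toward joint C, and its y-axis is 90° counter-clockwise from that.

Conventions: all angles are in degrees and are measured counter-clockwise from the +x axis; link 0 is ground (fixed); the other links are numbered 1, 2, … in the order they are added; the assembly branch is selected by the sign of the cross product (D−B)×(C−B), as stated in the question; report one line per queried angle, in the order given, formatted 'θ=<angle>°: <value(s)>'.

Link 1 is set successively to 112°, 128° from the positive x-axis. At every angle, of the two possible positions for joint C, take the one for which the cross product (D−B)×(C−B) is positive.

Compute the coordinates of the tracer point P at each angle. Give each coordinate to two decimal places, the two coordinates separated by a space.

A=(0,0), D=(10.00,0)
θ=112°: B = A + 1.00·(cos112°, sin112°) = (-0.3746, 0.9272)
θ=112°: |BD| = 10.4160
θ=112°: circle(B,3.00) ∩ circle(D,9.00): a=1.7517, h=2.4354
θ=112°:   candidates: C₊=(1.5870,3.1970) cross=25.368; C₋=(1.1534,-1.6545) cross=-25.368
θ=112°:   branch + wants cross > 0 → take C=(1.5870,3.1970) (cross=25.368)
θ=112°: ex = (C−B)/|BC| = (0.6539,0.7566); ey = (-0.7566,0.6539)
θ=112°: P = B + 1.72·ex + 3.17·ey = (-1.6484,4.3013)
θ=128°: B = A + 1.00·(cos128°, sin128°) = (-0.6157, 0.7880)
θ=128°: |BD| = 10.6449
θ=128°: circle(B,3.00) ∩ circle(D,9.00): a=1.9405, h=2.2879
θ=128°:   candidates: C₊=(1.4889,2.9260) cross=24.354; C₋=(1.1502,-1.6372) cross=-24.354
θ=128°:   branch + wants cross > 0 → take C=(1.4889,2.9260) (cross=24.354)
θ=128°: ex = (C−B)/|BC| = (0.7015,0.7126); ey = (-0.7126,0.7015)
θ=128°: P = B + 1.72·ex + 3.17·ey = (-1.6681,4.2376)

θ=112°: -1.65 4.30
θ=128°: -1.67 4.24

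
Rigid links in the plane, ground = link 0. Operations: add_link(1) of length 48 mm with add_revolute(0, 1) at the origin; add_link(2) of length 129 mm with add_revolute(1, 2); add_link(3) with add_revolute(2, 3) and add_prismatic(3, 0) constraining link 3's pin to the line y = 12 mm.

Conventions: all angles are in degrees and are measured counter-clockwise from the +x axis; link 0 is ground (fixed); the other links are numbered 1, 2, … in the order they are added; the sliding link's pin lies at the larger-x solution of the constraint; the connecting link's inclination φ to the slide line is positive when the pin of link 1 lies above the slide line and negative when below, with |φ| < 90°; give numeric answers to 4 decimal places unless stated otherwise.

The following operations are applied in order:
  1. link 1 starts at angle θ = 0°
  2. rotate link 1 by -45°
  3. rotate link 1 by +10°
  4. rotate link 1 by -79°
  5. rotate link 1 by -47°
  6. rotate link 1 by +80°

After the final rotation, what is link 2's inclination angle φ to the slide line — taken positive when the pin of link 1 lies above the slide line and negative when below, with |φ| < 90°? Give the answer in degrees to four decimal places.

geometry: r = 48 mm, L = 129 mm, e = 12 mm; θ starts at 0°
rotate link 1 by -45°: θ ← 0° -45° = -45°
rotate link 1 by +10°: θ ← -45° +10° = -35°
rotate link 1 by -79°: θ ← -35° -79° = -114°
rotate link 1 by -47°: θ ← -114° -47° = -161°
rotate link 1 by +80°: θ ← -161° +80° = -81°
h = r sin θ − e = -47.409040 − 12 = -59.409040
sin φ = h / L = -59.409040 / 129 = -0.46053520
φ = arcsin(-0.46053520) = -27.421648°

-27.4216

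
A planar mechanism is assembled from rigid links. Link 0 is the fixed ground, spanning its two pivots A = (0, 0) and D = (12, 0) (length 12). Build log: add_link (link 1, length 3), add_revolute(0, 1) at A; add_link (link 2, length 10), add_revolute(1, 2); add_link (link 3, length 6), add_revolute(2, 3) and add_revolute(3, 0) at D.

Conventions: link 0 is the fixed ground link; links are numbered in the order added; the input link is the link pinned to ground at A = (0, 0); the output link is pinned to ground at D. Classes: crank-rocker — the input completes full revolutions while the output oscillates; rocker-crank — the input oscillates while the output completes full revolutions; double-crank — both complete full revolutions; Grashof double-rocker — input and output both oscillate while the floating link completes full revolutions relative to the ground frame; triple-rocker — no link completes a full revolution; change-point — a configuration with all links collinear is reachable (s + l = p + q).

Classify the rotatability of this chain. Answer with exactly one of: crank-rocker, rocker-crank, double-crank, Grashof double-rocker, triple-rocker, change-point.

lengths: ground=12, input=3, coupler=10, output=6
sorted: s=3 (shortest), l=12 (longest), p+q=16
s + l = 15 vs p + q = 16
s + l < p + q (Grashof) with shortest = input link → crank-rocker

crank-rocker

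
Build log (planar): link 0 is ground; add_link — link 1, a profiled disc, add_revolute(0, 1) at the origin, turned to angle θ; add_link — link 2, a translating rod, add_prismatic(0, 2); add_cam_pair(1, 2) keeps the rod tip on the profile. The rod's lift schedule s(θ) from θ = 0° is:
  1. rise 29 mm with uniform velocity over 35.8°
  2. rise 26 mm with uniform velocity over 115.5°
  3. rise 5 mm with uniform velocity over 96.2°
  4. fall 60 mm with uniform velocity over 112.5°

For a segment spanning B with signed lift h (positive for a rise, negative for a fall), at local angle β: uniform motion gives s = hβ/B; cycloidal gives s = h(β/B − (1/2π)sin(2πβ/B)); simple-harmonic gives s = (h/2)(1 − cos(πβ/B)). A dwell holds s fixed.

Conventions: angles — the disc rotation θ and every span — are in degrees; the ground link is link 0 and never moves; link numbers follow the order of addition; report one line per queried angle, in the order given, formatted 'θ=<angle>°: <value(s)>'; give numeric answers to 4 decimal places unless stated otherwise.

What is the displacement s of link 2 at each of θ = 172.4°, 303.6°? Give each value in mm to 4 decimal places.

seg 1 [0°–35.8°] uniform, h=29: full span → s += 29 → s = 29.0000
seg 2 [35.8°–151.3°] uniform, h=26: full span → s += 26 → s = 55.0000
seg 3 [151.3°–247.5°] uniform, h=5: θ=172.4° here. β=21.1, B=96.2. 5·21.1/96.2 = 1.0967 → s = 56.0967
seg 3 [151.3°–247.5°] uniform, h=5: full span → s += 5 → s = 60.0000
seg 4 [247.5°–360°] uniform, h=-60: θ=303.6° here. β=56.1, B=112.5. -60·56.1/112.5 = -29.9200 → s = 30.0800

θ=172.4°: 56.0967
θ=303.6°: 30.0800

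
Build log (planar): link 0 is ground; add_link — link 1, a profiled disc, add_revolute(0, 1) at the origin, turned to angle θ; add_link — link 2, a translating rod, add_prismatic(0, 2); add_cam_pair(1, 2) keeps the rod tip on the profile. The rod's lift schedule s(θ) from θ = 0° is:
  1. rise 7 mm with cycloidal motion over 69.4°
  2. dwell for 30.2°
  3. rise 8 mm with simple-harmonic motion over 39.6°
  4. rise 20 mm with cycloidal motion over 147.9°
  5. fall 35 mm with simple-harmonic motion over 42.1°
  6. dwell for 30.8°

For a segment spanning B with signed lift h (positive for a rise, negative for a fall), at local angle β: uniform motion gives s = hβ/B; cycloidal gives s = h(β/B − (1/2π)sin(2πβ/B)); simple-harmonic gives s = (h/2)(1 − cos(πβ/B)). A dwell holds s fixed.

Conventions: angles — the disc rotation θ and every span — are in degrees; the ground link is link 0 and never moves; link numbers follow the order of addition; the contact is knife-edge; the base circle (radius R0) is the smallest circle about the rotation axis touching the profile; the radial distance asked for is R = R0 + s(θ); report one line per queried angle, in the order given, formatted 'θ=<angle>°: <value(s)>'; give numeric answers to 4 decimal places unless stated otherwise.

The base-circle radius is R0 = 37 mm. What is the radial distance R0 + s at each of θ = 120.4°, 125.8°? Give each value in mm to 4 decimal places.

seg 1 [0°–69.4°] cycloidal, h=7: full span → s += 7 → s = 7.0000
seg 2 [69.4°–99.6°] dwell: s stays 7.0000
seg 3 [99.6°–139.2°] simple-harmonic, h=8: θ=120.4° here. β=20.8, B=39.6. 8/2·(1 − cos(π·0.5253)) = 4.3170 → s = 11.3170
seg 3 [99.6°–139.2°] simple-harmonic, h=8: θ=125.8° here. β=26.2, B=39.6. 8/2·(1 − cos(π·0.6616)) = 5.9448 → s = 12.9448
θ=120.4°: R = R0 + s = 37 + 11.3170 = 48.3170
θ=125.8°: R = R0 + s = 37 + 12.9448 = 49.9448

θ=120.4°: 48.3170
θ=125.8°: 49.9448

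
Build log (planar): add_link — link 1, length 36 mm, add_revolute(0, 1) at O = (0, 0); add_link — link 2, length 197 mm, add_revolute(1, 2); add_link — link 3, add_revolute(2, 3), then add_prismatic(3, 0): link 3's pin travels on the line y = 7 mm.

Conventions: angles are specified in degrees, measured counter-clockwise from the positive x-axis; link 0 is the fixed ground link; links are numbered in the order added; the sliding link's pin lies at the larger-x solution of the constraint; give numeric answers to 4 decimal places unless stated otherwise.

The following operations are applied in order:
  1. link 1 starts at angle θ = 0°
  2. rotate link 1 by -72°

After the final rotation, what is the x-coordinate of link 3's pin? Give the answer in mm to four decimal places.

geometry: r = 36 mm, L = 197 mm, e = 7 mm; θ starts at 0°
rotate link 1 by -72°: θ ← 0° -72° = -72°
crank pin P = (r cos θ, r sin θ) = (11.124612, -34.238035)
h = r sin θ − e = -34.238035 − 7 = -41.238035
x = r cos θ + √(L² − h²) = 11.124612 + 192.635471 = 203.760082

203.7601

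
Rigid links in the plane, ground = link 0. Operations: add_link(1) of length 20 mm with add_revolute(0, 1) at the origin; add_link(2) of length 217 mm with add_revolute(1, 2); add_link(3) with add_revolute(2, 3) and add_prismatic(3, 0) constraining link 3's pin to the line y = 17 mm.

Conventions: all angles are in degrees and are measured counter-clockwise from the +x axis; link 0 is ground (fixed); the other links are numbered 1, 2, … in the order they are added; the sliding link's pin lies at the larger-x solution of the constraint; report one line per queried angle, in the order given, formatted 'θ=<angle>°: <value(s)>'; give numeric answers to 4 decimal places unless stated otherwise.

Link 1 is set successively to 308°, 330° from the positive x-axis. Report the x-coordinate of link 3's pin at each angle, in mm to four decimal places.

geometry: r = 20 mm, L = 217 mm, e = 17 mm
θ=308°: crank pin P = (r cos θ, r sin θ) = (12.313230, -15.760215)
θ=308°: h = r sin θ − e = -15.760215 − 17 = -32.760215
θ=308°: x = r cos θ + √(L² − h²) = 12.313230 + 214.512863 = 226.826092
θ=330°: crank pin P = (r cos θ, r sin θ) = (17.320508, -10.000000)
θ=330°: h = r sin θ − e = -10.000000 − 17 = -27.000000
θ=330°: x = r cos θ + √(L² − h²) = 17.320508 + 215.313725 = 232.634233

θ=308°: 226.8261
θ=330°: 232.6342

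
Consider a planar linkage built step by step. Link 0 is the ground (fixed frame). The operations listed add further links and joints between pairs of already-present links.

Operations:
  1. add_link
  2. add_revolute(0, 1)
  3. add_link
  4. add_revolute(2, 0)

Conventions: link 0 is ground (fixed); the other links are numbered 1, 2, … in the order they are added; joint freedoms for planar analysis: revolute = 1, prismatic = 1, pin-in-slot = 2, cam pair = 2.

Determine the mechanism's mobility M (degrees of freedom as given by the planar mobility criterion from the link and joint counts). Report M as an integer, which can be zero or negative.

(L,J1,J2)=(1,0,0); link0 fixed
link1: (2,0,0)
R 0-1 [J1]: (2,1,0)
link2: (3,1,0)
R 2-0 [J1]: (3,2,0)
Grübler: 3·2 − 2·2 − 0 = 2

M = 2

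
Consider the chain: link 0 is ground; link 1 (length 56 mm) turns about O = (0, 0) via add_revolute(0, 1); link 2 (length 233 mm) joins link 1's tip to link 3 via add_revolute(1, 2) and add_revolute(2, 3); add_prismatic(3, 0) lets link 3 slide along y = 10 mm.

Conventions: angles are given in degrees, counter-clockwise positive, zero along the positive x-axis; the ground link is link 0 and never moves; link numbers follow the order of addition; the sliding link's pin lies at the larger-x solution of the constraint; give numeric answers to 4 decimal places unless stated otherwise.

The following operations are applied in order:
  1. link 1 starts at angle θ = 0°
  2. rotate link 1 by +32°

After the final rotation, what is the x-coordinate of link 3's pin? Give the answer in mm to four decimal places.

geometry: r = 56 mm, L = 233 mm, e = 10 mm; θ starts at 0°
rotate link 1 by +32°: θ ← 0° +32° = 32°
crank pin P = (r cos θ, r sin θ) = (47.490693, 29.675479)
h = r sin θ − e = 29.675479 − 10 = 19.675479
x = r cos θ + √(L² − h²) = 47.490693 + 232.167775 = 279.658468

279.6585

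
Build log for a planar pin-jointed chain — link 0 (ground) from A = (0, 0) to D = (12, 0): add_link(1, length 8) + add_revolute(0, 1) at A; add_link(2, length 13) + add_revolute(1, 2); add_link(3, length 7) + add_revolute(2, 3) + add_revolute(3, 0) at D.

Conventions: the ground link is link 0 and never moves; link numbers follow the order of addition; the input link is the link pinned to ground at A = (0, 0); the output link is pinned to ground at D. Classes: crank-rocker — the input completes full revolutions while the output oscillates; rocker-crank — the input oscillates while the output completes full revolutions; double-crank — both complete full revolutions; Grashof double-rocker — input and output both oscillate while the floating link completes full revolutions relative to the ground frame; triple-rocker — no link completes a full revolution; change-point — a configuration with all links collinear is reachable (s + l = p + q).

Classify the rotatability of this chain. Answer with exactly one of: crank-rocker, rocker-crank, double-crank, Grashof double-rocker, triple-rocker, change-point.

lengths: ground=12, input=8, coupler=13, output=7
sorted: s=7 (shortest), l=13 (longest), p+q=20
s + l = 20 vs p + q = 20
s + l = p + q → change-point (collinear configuration reachable)

change-point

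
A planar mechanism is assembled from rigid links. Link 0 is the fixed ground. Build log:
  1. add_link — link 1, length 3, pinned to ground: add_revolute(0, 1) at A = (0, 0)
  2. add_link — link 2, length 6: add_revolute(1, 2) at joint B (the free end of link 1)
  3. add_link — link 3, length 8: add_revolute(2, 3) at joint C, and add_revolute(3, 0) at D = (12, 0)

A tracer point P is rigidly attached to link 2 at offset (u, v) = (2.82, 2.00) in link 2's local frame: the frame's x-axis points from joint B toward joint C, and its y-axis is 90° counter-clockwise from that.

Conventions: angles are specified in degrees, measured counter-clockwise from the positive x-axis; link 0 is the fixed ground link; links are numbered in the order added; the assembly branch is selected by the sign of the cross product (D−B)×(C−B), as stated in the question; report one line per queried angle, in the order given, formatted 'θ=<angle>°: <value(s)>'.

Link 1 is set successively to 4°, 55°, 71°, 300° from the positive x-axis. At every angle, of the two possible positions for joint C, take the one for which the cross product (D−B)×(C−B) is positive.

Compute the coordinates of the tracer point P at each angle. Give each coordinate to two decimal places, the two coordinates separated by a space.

A=(0,0), D=(12.00,0)
θ=4°: B = A + 3.00·(cos4°, sin4°) = (2.9927, 0.2093)
θ=4°: |BD| = 9.0097
θ=4°: circle(B,6.00) ∩ circle(D,8.00): a=2.9510, h=5.2241
θ=4°:   candidates: C₊=(6.0642,5.3635) cross=47.068; C₋=(5.8215,-5.0820) cross=-47.068
θ=4°:   branch + wants cross > 0 → take C=(6.0642,5.3635) (cross=47.068)
θ=4°: ex = (C−B)/|BC| = (0.5119,0.8590); ey = (-0.8590,0.5119)
θ=4°: P = B + 2.82·ex + 2.00·ey = (2.7183,3.6556)
θ=55°: B = A + 3.00·(cos55°, sin55°) = (1.7207, 2.4575)
θ=55°: |BD| = 10.5689
θ=55°: circle(B,6.00) ∩ circle(D,8.00): a=3.9598, h=4.5077
θ=55°:   candidates: C₊=(6.6202,5.9209) cross=47.642; C₋=(4.5239,-2.8475) cross=-47.642
θ=55°:   branch + wants cross > 0 → take C=(6.6202,5.9209) (cross=47.642)
θ=55°: ex = (C−B)/|BC| = (0.8166,0.5772); ey = (-0.5772,0.8166)
θ=55°: P = B + 2.82·ex + 2.00·ey = (2.8690,5.7184)
θ=71°: B = A + 3.00·(cos71°, sin71°) = (0.9767, 2.8366)
θ=71°: |BD| = 11.3824
θ=71°: circle(B,6.00) ∩ circle(D,8.00): a=4.4612, h=4.0122
θ=71°:   candidates: C₊=(6.2970,5.6104) cross=45.668; C₋=(4.2973,-2.1608) cross=-45.668
θ=71°:   branch + wants cross > 0 → take C=(6.2970,5.6104) (cross=45.668)
θ=71°: ex = (C−B)/|BC| = (0.8867,0.4623); ey = (-0.4623,0.8867)
θ=71°: P = B + 2.82·ex + 2.00·ey = (2.5527,5.9137)
θ=300°: B = A + 3.00·(cos300°, sin300°) = (1.5000, -2.5981)
θ=300°: |BD| = 10.8167
θ=300°: circle(B,6.00) ∩ circle(D,8.00): a=4.1140, h=4.3675
θ=300°:   candidates: C₊=(4.4446,2.6297) cross=47.241; C₋=(6.5426,-5.8495) cross=-47.241
θ=300°:   branch + wants cross > 0 → take C=(4.4446,2.6297) (cross=47.241)
θ=300°: ex = (C−B)/|BC| = (0.4908,0.8713); ey = (-0.8713,0.4908)
θ=300°: P = B + 2.82·ex + 2.00·ey = (1.1414,0.8405)

θ=4°: 2.72 3.66
θ=55°: 2.87 5.72
θ=71°: 2.55 5.91
θ=300°: 1.14 0.84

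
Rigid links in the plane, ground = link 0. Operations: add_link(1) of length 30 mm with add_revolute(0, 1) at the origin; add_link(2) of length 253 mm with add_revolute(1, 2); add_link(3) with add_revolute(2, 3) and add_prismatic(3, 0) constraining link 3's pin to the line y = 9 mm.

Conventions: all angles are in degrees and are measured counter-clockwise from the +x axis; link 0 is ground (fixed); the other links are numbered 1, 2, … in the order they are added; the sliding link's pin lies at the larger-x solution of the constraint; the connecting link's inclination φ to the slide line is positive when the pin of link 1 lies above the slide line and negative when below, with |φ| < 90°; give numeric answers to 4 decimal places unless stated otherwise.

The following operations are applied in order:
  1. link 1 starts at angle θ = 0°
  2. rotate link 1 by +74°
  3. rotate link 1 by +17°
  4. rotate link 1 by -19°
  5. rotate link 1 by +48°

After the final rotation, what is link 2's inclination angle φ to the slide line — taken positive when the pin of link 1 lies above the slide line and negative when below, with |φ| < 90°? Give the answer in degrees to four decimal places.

geometry: r = 30 mm, L = 253 mm, e = 9 mm; θ starts at 0°
rotate link 1 by +74°: θ ← 0° +74° = 74°
rotate link 1 by +17°: θ ← 74° +17° = 91°
rotate link 1 by -19°: θ ← 91° -19° = 72°
rotate link 1 by +48°: θ ← 72° +48° = 120°
h = r sin θ − e = 25.980762 − 9 = 16.980762
sin φ = h / L = 16.980762 / 253 = 0.06711764
φ = arcsin(0.06711764) = 3.848450°

3.8485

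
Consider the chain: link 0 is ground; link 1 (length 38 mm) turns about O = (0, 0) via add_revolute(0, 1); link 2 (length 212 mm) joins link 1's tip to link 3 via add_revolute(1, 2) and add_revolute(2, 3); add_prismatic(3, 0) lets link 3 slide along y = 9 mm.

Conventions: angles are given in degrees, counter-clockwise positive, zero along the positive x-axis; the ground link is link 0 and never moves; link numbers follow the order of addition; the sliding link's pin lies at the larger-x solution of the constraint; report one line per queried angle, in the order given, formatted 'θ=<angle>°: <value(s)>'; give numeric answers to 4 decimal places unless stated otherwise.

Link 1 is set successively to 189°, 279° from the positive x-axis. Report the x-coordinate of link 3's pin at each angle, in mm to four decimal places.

geometry: r = 38 mm, L = 212 mm, e = 9 mm
θ=189°: crank pin P = (r cos θ, r sin θ) = (-37.532157, -5.944510)
θ=189°: h = r sin θ − e = -5.944510 − 9 = -14.944510
θ=189°: x = r cos θ + √(L² − h²) = -37.532157 + 211.472603 = 173.940446
θ=279°: crank pin P = (r cos θ, r sin θ) = (5.944510, -37.532157)
θ=279°: h = r sin θ − e = -37.532157 − 9 = -46.532157
θ=279°: x = r cos θ + √(L² − h²) = 5.944510 + 206.830265 = 212.774774

θ=189°: 173.9404
θ=279°: 212.7748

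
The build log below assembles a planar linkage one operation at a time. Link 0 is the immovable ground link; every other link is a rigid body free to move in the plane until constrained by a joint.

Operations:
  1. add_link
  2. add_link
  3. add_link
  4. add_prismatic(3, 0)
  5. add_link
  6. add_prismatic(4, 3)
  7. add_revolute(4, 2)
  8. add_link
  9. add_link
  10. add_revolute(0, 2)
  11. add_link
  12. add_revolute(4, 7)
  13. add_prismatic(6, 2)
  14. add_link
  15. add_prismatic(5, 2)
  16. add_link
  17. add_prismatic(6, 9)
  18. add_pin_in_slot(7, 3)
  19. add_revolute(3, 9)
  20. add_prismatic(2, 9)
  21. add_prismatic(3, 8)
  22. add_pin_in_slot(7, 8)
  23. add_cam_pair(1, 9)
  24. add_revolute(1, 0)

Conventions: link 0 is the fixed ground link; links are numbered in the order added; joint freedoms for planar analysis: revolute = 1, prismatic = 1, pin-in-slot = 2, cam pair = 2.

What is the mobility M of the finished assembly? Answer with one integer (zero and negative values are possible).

L=1 J1=0 J2=0
add link → L=2 J1=0 J2=0
add link → L=3 J1=0 J2=0
add link → L=4 J1=0 J2=0
P@3,0 dof=1 J1 → L=4 J1=1 J2=0
add link → L=5 J1=1 J2=0
P@4,3 dof=1 J1 → L=5 J1=2 J2=0
R@4,2 dof=1 J1 → L=5 J1=3 J2=0
add link → L=6 J1=3 J2=0
add link → L=7 J1=3 J2=0
R@0,2 dof=1 J1 → L=7 J1=4 J2=0
add link → L=8 J1=4 J2=0
R@4,7 dof=1 J1 → L=8 J1=5 J2=0
P@6,2 dof=1 J1 → L=8 J1=6 J2=0
add link → L=9 J1=6 J2=0
P@5,2 dof=1 J1 → L=9 J1=7 J2=0
add link → L=10 J1=7 J2=0
P@6,9 dof=1 J1 → L=10 J1=8 J2=0
PS@7,3 dof=2 J2 → L=10 J1=8 J2=1
R@3,9 dof=1 J1 → L=10 J1=9 J2=1
P@2,9 dof=1 J1 → L=10 J1=10 J2=1
P@3,8 dof=1 J1 → L=10 J1=11 J2=1
PS@7,8 dof=2 J2 → L=10 J1=11 J2=2
C@1,9 dof=2 J2 → L=10 J1=11 J2=3
R@1,0 dof=1 J1 → L=10 J1=12 J2=3
M=3(L−1)−2J1−J2=3·9−2·12−3=0

M = 0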